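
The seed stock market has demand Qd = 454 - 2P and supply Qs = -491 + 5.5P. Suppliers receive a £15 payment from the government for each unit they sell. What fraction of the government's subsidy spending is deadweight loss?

DWL / government spending = 11/224

Pre-subsidy: 454 - 2P = -491 + 5.5P gives P* = 126, Q* = 202.
With the subsidy, sellers receive Ps = Pb + 15 for each unit, where Pb is the price buyers pay.
Supply in terms of Pb becomes Qs = -491 + 5.5(Pb + 15) = -408.5 + 5.5Pb. Setting this equal to demand: 454 - 2Pb = -408.5 + 5.5Pb, so Pb = 115.
Sellers receive Ps = 115 + 15 = 130; Q' = 454 − 2·115 = 224.
ΔCS = ½(202 + 224)(126 − 115) = 2343; ΔPS = ½(202 + 224)(130 − 126) = 852.
Government spending = 15 × 224 = 3360.
DWL = ½ × 15 × (224 − 202) = 165; fraction = 165 / 3360 = 11/224.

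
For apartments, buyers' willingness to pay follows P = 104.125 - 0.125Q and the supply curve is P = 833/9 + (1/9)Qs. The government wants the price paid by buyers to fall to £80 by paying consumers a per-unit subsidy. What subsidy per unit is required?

Required subsidy s = £34 per unit

At a buyer price of 80, quantity demanded is 833 − 8·80 = 193.
Sellers supply 193 only when they receive Ps = 833/9 + (1/9)·193 = 114.
s = Ps − Pb = 114 − 80 = 34.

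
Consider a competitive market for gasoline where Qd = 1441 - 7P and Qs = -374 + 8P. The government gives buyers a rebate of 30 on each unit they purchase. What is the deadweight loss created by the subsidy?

Pre-subsidy: 1441 - 7P = -374 + 8P gives P* = 121, Q* = 594.
With the rebate, buyers effectively pay Pb = Ps − 30, where Ps is the price sellers receive.
Demand in terms of Ps becomes Qd = 1441 − 7(Ps − 30) = 1651 - 7Ps. Setting this equal to supply: 1651 - 7Ps = -374 + 8Ps, so Ps = 135.
Buyers pay Pb = 135 − 30 = 105; Q' = -374 + 8·135 = 706.
The subsidy expands output by 706 − 594 = 112 past the efficient level; on those units the gap between marginal cost and willingness to pay runs from 0 up to 30.
DWL = ½ × 30 × 112 = 1680.

Deadweight loss = 1680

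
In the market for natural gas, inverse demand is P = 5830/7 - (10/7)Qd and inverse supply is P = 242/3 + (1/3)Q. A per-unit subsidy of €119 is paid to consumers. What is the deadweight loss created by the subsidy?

Deadweight loss = 297381/74

Pre-subsidy: 5830/7 - (10/7)Q = 242/3 + (1/3)Q gives Q* = 15796/37 and P* = 8250/37.
With the rebate, buyers effectively pay Pb = Ps − 119, where Ps is the price sellers receive.
On the curves, Pb = 5830/7 - (10/7)Q and Ps = 242/3 + (1/3)Q; the wedge Ps − Pb = 119 gives 242/3 + (1/3)Q − (5830/7 - (10/7)Q) = 119, so Q' = 18295/37.
Then Pb = 5830/7 − (10/7)·(18295/37) = 4680/37 and Ps = 242/3 + (1/3)·(18295/37) = 9083/37.
The subsidy expands output by 18295/37 − 15796/37 = 2499/37 past the efficient level; on those units the gap between marginal cost and willingness to pay runs from 0 up to 119.
DWL = ½ × 119 × 2499/37 = 297381/74.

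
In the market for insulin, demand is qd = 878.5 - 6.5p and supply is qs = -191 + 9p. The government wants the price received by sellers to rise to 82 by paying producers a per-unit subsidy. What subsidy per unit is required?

Required subsidy s = 31 per unit

At a seller price of 82, quantity supplied is -191 + 9·82 = 547.
Buyers absorb 547 only when they pay pb with 878.5 − 6.5·pb = 547, i.e. pb = 51.
s = ps − pb = 82 − 51 = 31.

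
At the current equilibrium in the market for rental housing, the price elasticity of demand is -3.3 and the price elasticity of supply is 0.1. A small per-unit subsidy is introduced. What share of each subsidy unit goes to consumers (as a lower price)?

For a small subsidy around the equilibrium, the benefit split depends on the relative slopes, which at a point are proportional to the elasticities.
Buyer share = εs/(εs + |εd|) = 0.1/(0.1 + 3.3) = 1/34; seller share = |εd|/(εs + |εd|) = 33/34.

Consumer share = 1/34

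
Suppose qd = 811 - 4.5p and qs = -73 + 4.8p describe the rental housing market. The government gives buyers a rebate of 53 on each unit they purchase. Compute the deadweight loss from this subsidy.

Pre-subsidy: 811 - 4.5p = -73 + 4.8p gives p* = 8840/93, q* = 11881/31.
With the rebate, buyers effectively pay pb = ps − 53, where ps is the price sellers receive.
Demand in terms of ps becomes qd = 811 − 4.5(ps − 53) = 1049.5 - 4.5ps. Setting this equal to supply: 1049.5 - 4.5ps = -73 + 4.8ps, so ps = 11225/93.
Buyers pay pb = 11225/93 − 53 = 6296/93; q' = -73 + 4.8·(11225/93) = 15697/31.
The subsidy expands output by 15697/31 − 11881/31 = 3816/31 past the efficient level; on those units the gap between marginal cost and willingness to pay runs from 0 up to 53.
DWL = ½ × 53 × 3816/31 = 101124/31.

Deadweight loss = 101124/31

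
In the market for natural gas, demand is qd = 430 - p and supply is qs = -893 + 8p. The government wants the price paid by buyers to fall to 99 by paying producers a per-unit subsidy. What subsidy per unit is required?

At a buyer price of 99, quantity demanded is 430 − 1·99 = 331.
Sellers supply 331 only when they receive ps with -893 + 8·ps = 331, i.e. ps = 153.
s = ps − pb = 153 − 99 = 54.

Required subsidy s = 54 per unit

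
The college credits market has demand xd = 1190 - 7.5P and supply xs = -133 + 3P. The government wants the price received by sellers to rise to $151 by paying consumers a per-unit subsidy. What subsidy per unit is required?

Required subsidy s = $35 per unit

At a seller price of 151, quantity supplied is -133 + 3·151 = 320.
Buyers absorb 320 only when they pay Pb with 1190 − 7.5·Pb = 320, i.e. Pb = 116.
s = Ps − Pb = 151 − 116 = 35.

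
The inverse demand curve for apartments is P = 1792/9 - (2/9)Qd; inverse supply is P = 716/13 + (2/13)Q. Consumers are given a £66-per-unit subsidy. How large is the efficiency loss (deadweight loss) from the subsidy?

Deadweight loss = £5791.5

Pre-subsidy: 1792/9 - (2/9)Q = 716/13 + (2/13)Q gives Q* = 383 and P* = 114.
With the rebate, buyers effectively pay Pb = Ps − 66, where Ps is the price sellers receive.
On the curves, Pb = 1792/9 - (2/9)Q and Ps = 716/13 + (2/13)Q; the wedge Ps − Pb = 66 gives 716/13 + (2/13)Q − (1792/9 - (2/9)Q) = 66, so Q' = 558.5.
Then Pb = 1792/9 − (2/9)·558.5 = 75 and Ps = 716/13 + (2/13)·558.5 = 141.
The subsidy expands output by 558.5 − 383 = 175.5 past the efficient level; on those units the gap between marginal cost and willingness to pay runs from 0 up to 66.
DWL = ½ × 66 × 175.5 = 5791.5.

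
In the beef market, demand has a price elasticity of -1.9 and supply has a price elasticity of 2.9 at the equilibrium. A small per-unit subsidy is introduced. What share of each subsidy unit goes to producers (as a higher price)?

Producer share = 19/48

For a small subsidy around the equilibrium, the benefit split depends on the relative slopes, which at a point are proportional to the elasticities.
Buyer share = εs/(εs + |εd|) = 2.9/(2.9 + 1.9) = 29/48; seller share = |εd|/(εs + |εd|) = 19/48.
So producers capture 19/48 of the subsidy.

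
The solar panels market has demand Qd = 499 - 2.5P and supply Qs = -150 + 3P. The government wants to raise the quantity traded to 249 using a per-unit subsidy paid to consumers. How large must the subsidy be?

At Q = 249, invert demand for the buyer price: Pb = (499 − 249)/2.5 = 100; invert supply for the seller price: Ps = (249 − (-150))/3 = 133.
The subsidy must fill the gap: s = Ps − Pb = 133 − 100 = 33.

Required subsidy s = 33 per unit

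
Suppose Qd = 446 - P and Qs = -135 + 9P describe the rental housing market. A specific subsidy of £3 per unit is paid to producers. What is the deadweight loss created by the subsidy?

Pre-subsidy: 446 - P = -135 + 9P gives P* = 58.1, Q* = 387.9.
With the subsidy, sellers receive Ps = Pb + 3 for each unit, where Pb is the price buyers pay.
Supply in terms of Pb becomes Qs = -135 + 9(Pb + 3) = -108 + 9Pb. Setting this equal to demand: 446 - Pb = -108 + 9Pb, so Pb = 55.4.
Sellers receive Ps = 55.4 + 3 = 58.4; Q' = 446 − 1·55.4 = 390.6.
The subsidy expands output by 390.6 − 387.9 = 2.7 past the efficient level; on those units the gap between marginal cost and willingness to pay runs from 0 up to 3.
DWL = ½ × 3 × 2.7 = 4.05.

Deadweight loss = £4.05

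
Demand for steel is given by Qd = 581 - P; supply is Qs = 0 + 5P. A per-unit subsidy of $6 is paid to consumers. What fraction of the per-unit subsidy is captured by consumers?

Consumer share = 5/6

Pre-subsidy: 581 - P = 0 + 5P gives P* = 581/6, Q* = 2905/6.
With the rebate, buyers effectively pay Pb = Ps − 6, where Ps is the price sellers receive.
Demand in terms of Ps becomes Qd = 581 − 1(Ps − 6) = 587 - Ps. Setting this equal to supply: 587 - Ps = 0 + 5Ps, so Ps = 587/6.
Buyers pay Pb = 587/6 − 6 = 551/6; Q' = 0 + 5·(587/6) = 2935/6.
Buyers' price falls by P* − Pb = 581/6 − 551/6 = 5; sellers' price rises by Ps − P* = 587/6 − 581/6 = 1.
So consumers capture 5/6 = 5/6 of each unit of subsidy.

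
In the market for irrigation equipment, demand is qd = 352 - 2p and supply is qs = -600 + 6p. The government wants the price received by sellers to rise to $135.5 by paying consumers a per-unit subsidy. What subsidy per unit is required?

Required subsidy s = $66 per unit

At a seller price of 135.5, quantity supplied is -600 + 6·135.5 = 213.
Buyers absorb 213 only when they pay pb with 352 − 2·pb = 213, i.e. pb = 69.5.
s = ps − pb = 135.5 − 69.5 = 66.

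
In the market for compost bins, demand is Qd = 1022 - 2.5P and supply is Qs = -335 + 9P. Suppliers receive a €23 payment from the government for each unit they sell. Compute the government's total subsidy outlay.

Government cost = €17756

Pre-subsidy: 1022 - 2.5P = -335 + 9P gives P* = 118, Q* = 727.
With the subsidy, sellers receive Ps = Pb + 23 for each unit, where Pb is the price buyers pay.
Supply in terms of Pb becomes Qs = -335 + 9(Pb + 23) = -128 + 9Pb. Setting this equal to demand: 1022 - 2.5Pb = -128 + 9Pb, so Pb = 100.
Sellers receive Ps = 100 + 23 = 123; Q' = 1022 − 2.5·100 = 772.
Government outlay = subsidy × quantity = 23 × 772 = 17756.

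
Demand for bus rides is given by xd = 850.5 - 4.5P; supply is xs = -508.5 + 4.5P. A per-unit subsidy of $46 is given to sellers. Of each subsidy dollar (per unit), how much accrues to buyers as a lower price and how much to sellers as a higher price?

Pre-subsidy: 850.5 - 4.5P = -508.5 + 4.5P gives P* = 151, x* = 171.
With the subsidy, sellers receive Ps = Pb + 46 for each unit, where Pb is the price buyers pay.
Supply in terms of Pb becomes xs = -508.5 + 4.5(Pb + 46) = -301.5 + 4.5Pb. Setting this equal to demand: 850.5 - 4.5Pb = -301.5 + 4.5Pb, so Pb = 128.
Sellers receive Ps = 128 + 46 = 174; x' = 850.5 − 4.5·128 = 274.5.
Buyers' price falls by P* − Pb = 151 − 128 = 23; sellers' price rises by Ps − P* = 174 − 151 = 23.

Buyers gain $23 per unit; sellers gain $23 per unit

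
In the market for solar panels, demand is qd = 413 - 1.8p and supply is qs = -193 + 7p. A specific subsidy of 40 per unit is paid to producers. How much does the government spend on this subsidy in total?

Pre-subsidy: 413 - 1.8p = -193 + 7p gives p* = 1515/22, q* = 6359/22.
With the subsidy, sellers receive ps = pb + 40 for each unit, where pb is the price buyers pay.
Supply in terms of pb becomes qs = -193 + 7(pb + 40) = 87 + 7pb. Setting this equal to demand: 413 - 1.8pb = 87 + 7pb, so pb = 815/22.
Sellers receive ps = 815/22 + 40 = 1695/22; q' = 413 − 1.8·(815/22) = 7619/22.
Government outlay = subsidy × quantity = 40 × 7619/22 = 152380/11.

Government cost = 152380/11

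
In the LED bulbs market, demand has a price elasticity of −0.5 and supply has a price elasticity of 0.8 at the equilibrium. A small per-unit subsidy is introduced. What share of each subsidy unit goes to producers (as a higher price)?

Producer share = 5/13

For a small subsidy around the equilibrium, the benefit split depends on the relative slopes, which at a point are proportional to the elasticities.
Buyer share = εs/(εs + |εd|) = 0.8/(0.8 + 0.5) = 8/13; seller share = |εd|/(εs + |εd|) = 5/13.
So producers capture 5/13 of the subsidy.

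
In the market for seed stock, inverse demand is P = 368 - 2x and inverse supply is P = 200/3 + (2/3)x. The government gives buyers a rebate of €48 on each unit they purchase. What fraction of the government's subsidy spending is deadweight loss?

DWL / government spending = 9/131

Pre-subsidy: 368 - 2x = 200/3 + (2/3)x gives x* = 113 and P* = 142.
With the rebate, buyers effectively pay Pb = Ps − 48, where Ps is the price sellers receive.
On the curves, Pb = 368 - 2x and Ps = 200/3 + (2/3)x; the wedge Ps − Pb = 48 gives 200/3 + (2/3)x − (368 - 2x) = 48, so x' = 131.
Then Pb = 368 − 2·131 = 106 and Ps = 200/3 + (2/3)·131 = 154.
ΔCS = ½(113 + 131)(142 − 106) = 4392; ΔPS = ½(113 + 131)(154 − 142) = 1464.
Government spending = 48 × 131 = 6288.
DWL = ½ × 48 × (131 − 113) = 432; fraction = 432 / 6288 = 9/131.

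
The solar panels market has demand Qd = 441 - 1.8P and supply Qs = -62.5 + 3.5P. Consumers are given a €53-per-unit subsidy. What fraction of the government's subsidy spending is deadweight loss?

Pre-subsidy: 441 - 1.8P = -62.5 + 3.5P gives P* = 95, Q* = 270.
With the rebate, buyers effectively pay Pb = Ps − 53, where Ps is the price sellers receive.
Demand in terms of Ps becomes Qd = 441 − 1.8(Ps − 53) = 536.4 - 1.8Ps. Setting this equal to supply: 536.4 - 1.8Ps = -62.5 + 3.5Ps, so Ps = 113.
Buyers pay Pb = 113 − 53 = 60; Q' = -62.5 + 3.5·113 = 333.
ΔCS = ½(270 + 333)(95 − 60) = 10552.5; ΔPS = ½(270 + 333)(113 − 95) = 5427.
Government spending = 53 × 333 = 17649.
DWL = ½ × 53 × (333 − 270) = 1669.5; fraction = 1669.5 / 17649 = 7/74.

DWL / government spending = 7/74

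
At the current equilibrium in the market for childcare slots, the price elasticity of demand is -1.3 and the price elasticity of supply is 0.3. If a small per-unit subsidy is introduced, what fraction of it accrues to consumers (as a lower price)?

Consumer share = 0.1875

For a small subsidy around the equilibrium, the benefit split depends on the relative slopes, which at a point are proportional to the elasticities.
Buyer share = εs/(εs + |εd|) = 0.3/(0.3 + 1.3) = 0.1875; seller share = |εd|/(εs + |εd|) = 0.8125.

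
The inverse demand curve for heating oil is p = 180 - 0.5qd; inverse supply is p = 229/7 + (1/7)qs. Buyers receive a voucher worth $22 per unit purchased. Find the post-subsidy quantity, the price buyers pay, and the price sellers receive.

q' = 790/3; buyers pay 145/3; sellers receive 211/3

Pre-subsidy: 180 - 0.5q = 229/7 + (1/7)q gives q* = 2062/9 and p* = 589/9.
With the rebate, buyers effectively pay pb = ps − 22, where ps is the price sellers receive.
On the curves, pb = 180 - 0.5q and ps = 229/7 + (1/7)q; the wedge ps − pb = 22 gives 229/7 + (1/7)q − (180 - 0.5q) = 22, so q' = 790/3.
Then pb = 180 − 0.5·(790/3) = 145/3 and ps = 229/7 + (1/7)·(790/3) = 211/3.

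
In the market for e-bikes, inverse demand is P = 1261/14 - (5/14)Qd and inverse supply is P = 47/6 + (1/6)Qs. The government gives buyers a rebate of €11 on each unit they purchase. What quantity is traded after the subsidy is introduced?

Q' = 178

Pre-subsidy: 1261/14 - (5/14)Q = 47/6 + (1/6)Q gives Q* = 157 and P* = 34.
With the rebate, buyers effectively pay Pb = Ps − 11, where Ps is the price sellers receive.
On the curves, Pb = 1261/14 - (5/14)Q and Ps = 47/6 + (1/6)Q; the wedge Ps − Pb = 11 gives 47/6 + (1/6)Q − (1261/14 - (5/14)Q) = 11, so Q' = 178.
Then Pb = 1261/14 − (5/14)·178 = 26.5 and Ps = 47/6 + (1/6)·178 = 37.5.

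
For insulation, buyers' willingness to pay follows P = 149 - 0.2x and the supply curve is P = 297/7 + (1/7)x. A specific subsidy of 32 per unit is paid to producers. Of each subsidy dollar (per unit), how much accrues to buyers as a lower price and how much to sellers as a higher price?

Buyers gain 56/3 per unit; sellers gain 40/3 per unit

Pre-subsidy: 149 - 0.2x = 297/7 + (1/7)x gives x* = 1865/6 and P* = 521/6.
With the subsidy, sellers receive Ps = Pb + 32 for each unit, where Pb is the price buyers pay.
On the curves, Pb = 149 - 0.2x and Ps = 297/7 + (1/7)x; the wedge Ps − Pb = 32 gives 297/7 + (1/7)x − (149 - 0.2x) = 32, so x' = 2425/6.
Then Pb = 149 − 0.2·(2425/6) = 409/6 and Ps = 297/7 + (1/7)·(2425/6) = 601/6.
Buyers' price falls by P* − Pb = 521/6 − 409/6 = 56/3; sellers' price rises by Ps − P* = 601/6 − 521/6 = 40/3.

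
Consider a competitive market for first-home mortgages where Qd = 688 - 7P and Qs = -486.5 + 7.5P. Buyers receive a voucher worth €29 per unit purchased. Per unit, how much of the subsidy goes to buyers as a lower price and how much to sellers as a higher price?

Pre-subsidy: 688 - 7P = -486.5 + 7.5P gives P* = 81, Q* = 121.
With the rebate, buyers effectively pay Pb = Ps − 29, where Ps is the price sellers receive.
Demand in terms of Ps becomes Qd = 688 − 7(Ps − 29) = 891 - 7Ps. Setting this equal to supply: 891 - 7Ps = -486.5 + 7.5Ps, so Ps = 95.
Buyers pay Pb = 95 − 29 = 66; Q' = -486.5 + 7.5·95 = 226.
Buyers' price falls by P* − Pb = 81 − 66 = 15; sellers' price rises by Ps − P* = 95 − 81 = 14.

Buyers gain €15 per unit; sellers gain €14 per unit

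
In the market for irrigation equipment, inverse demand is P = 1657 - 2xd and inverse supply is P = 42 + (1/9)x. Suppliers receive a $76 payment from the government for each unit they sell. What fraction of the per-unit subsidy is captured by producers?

Pre-subsidy: 1657 - 2x = 42 + (1/9)x gives x* = 765 and P* = 127.
With the subsidy, sellers receive Ps = Pb + 76 for each unit, where Pb is the price buyers pay.
On the curves, Pb = 1657 - 2x and Ps = 42 + (1/9)x; the wedge Ps − Pb = 76 gives 42 + (1/9)x − (1657 - 2x) = 76, so x' = 801.
Then Pb = 1657 − 2·801 = 55 and Ps = 42 + (1/9)·801 = 131.
Buyers' price falls by P* − Pb = 127 − 55 = 72; sellers' price rises by Ps − P* = 131 − 127 = 4.
So producers capture 4/76 = 1/19 of each unit of subsidy.

Producer share = 1/19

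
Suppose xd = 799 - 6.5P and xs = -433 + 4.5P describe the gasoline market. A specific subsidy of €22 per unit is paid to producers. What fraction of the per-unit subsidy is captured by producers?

Producer share = 13/22

Pre-subsidy: 799 - 6.5P = -433 + 4.5P gives P* = 112, x* = 71.
With the subsidy, sellers receive Ps = Pb + 22 for each unit, where Pb is the price buyers pay.
Supply in terms of Pb becomes xs = -433 + 4.5(Pb + 22) = -334 + 4.5Pb. Setting this equal to demand: 799 - 6.5Pb = -334 + 4.5Pb, so Pb = 103.
Sellers receive Ps = 103 + 22 = 125; x' = 799 − 6.5·103 = 129.5.
Buyers' price falls by P* − Pb = 112 − 103 = 9; sellers' price rises by Ps − P* = 125 − 112 = 13.
So producers capture 13/22 = 13/22 of each unit of subsidy.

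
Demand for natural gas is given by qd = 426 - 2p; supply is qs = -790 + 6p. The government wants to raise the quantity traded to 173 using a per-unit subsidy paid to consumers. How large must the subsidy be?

Required subsidy s = 34 per unit

At q = 173, invert demand for the buyer price: pb = (426 − 173)/2 = 126.5; invert supply for the seller price: ps = (173 − (-790))/6 = 160.5.
The subsidy must fill the gap: s = ps − pb = 160.5 − 126.5 = 34.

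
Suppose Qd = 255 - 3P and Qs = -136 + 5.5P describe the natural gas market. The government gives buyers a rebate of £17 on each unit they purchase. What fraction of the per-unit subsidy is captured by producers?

Pre-subsidy: 255 - 3P = -136 + 5.5P gives P* = 46, Q* = 117.
With the rebate, buyers effectively pay Pb = Ps − 17, where Ps is the price sellers receive.
Demand in terms of Ps becomes Qd = 255 − 3(Ps − 17) = 306 - 3Ps. Setting this equal to supply: 306 - 3Ps = -136 + 5.5Ps, so Ps = 52.
Buyers pay Pb = 52 − 17 = 35; Q' = -136 + 5.5·52 = 150.
Buyers' price falls by P* − Pb = 46 − 35 = 11; sellers' price rises by Ps − P* = 52 − 46 = 6.
So producers capture 6/17 = 6/17 of each unit of subsidy.

Producer share = 6/17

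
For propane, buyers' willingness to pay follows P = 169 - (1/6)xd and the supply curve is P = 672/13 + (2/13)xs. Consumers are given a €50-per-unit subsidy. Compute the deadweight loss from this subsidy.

Pre-subsidy: 169 - (1/6)x = 672/13 + (2/13)x gives x* = 366 and P* = 108.
With the rebate, buyers effectively pay Pb = Ps − 50, where Ps is the price sellers receive.
On the curves, Pb = 169 - (1/6)x and Ps = 672/13 + (2/13)x; the wedge Ps − Pb = 50 gives 672/13 + (2/13)x − (169 - (1/6)x) = 50, so x' = 522.
Then Pb = 169 − (1/6)·522 = 82 and Ps = 672/13 + (2/13)·522 = 132.
The subsidy expands output by 522 − 366 = 156 past the efficient level; on those units the gap between marginal cost and willingness to pay runs from 0 up to 50.
DWL = ½ × 50 × 156 = 3900.

Deadweight loss = €3900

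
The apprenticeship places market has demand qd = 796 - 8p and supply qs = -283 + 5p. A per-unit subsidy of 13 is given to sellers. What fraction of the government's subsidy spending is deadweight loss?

Pre-subsidy: 796 - 8p = -283 + 5p gives p* = 83, q* = 132.
With the subsidy, sellers receive ps = pb + 13 for each unit, where pb is the price buyers pay.
Supply in terms of pb becomes qs = -283 + 5(pb + 13) = -218 + 5pb. Setting this equal to demand: 796 - 8pb = -218 + 5pb, so pb = 78.
Sellers receive ps = 78 + 13 = 91; q' = 796 − 8·78 = 172.
ΔCS = ½(132 + 172)(83 − 78) = 760; ΔPS = ½(132 + 172)(91 − 83) = 1216.
Government spending = 13 × 172 = 2236.
DWL = ½ × 13 × (172 − 132) = 260; fraction = 260 / 2236 = 5/43.

DWL / government spending = 5/43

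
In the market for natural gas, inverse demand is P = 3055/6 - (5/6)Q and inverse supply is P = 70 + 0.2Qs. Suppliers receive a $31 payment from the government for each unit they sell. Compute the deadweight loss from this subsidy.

Deadweight loss = $465

Pre-subsidy: 3055/6 - (5/6)Q = 70 + 0.2Q gives Q* = 425 and P* = 155.
With the subsidy, sellers receive Ps = Pb + 31 for each unit, where Pb is the price buyers pay.
On the curves, Pb = 3055/6 - (5/6)Q and Ps = 70 + 0.2Q; the wedge Ps − Pb = 31 gives 70 + 0.2Q − (3055/6 - (5/6)Q) = 31, so Q' = 455.
Then Pb = 3055/6 − (5/6)·455 = 130 and Ps = 70 + 0.2·455 = 161.
The subsidy expands output by 455 − 425 = 30 past the efficient level; on those units the gap between marginal cost and willingness to pay runs from 0 up to 31.
DWL = ½ × 31 × 30 = 465.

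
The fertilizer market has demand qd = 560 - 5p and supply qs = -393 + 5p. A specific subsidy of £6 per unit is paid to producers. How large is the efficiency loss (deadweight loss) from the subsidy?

Deadweight loss = £45

Pre-subsidy: 560 - 5p = -393 + 5p gives p* = 95.3, q* = 83.5.
With the subsidy, sellers receive ps = pb + 6 for each unit, where pb is the price buyers pay.
Supply in terms of pb becomes qs = -393 + 5(pb + 6) = -363 + 5pb. Setting this equal to demand: 560 - 5pb = -363 + 5pb, so pb = 92.3.
Sellers receive ps = 92.3 + 6 = 98.3; q' = 560 − 5·92.3 = 98.5.
The subsidy expands output by 98.5 − 83.5 = 15 past the efficient level; on those units the gap between marginal cost and willingness to pay runs from 0 up to 6.
DWL = ½ × 6 × 15 = 45.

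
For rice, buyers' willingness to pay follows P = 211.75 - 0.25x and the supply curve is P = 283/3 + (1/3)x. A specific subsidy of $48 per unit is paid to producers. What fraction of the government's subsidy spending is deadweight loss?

DWL / government spending = 288/1985

Pre-subsidy: 211.75 - 0.25x = 283/3 + (1/3)x gives x* = 1409/7 and P* = 1130/7.
With the subsidy, sellers receive Ps = Pb + 48 for each unit, where Pb is the price buyers pay.
On the curves, Pb = 211.75 - 0.25x and Ps = 283/3 + (1/3)x; the wedge Ps − Pb = 48 gives 283/3 + (1/3)x − (211.75 - 0.25x) = 48, so x' = 1985/7.
Then Pb = 211.75 − 0.25·(1985/7) = 986/7 and Ps = 283/3 + (1/3)·(1985/7) = 1322/7.
ΔCS = ½(1409/7 + 1985/7)(1130/7 − 986/7) = 244368/49; ΔPS = ½(1409/7 + 1985/7)(1322/7 − 1130/7) = 325824/49.
Government spending = 48 × 1985/7 = 95280/7.
DWL = ½ × 48 × (1985/7 − 1409/7) = 13824/7; fraction = (13824/7) / (95280/7) = 288/1985.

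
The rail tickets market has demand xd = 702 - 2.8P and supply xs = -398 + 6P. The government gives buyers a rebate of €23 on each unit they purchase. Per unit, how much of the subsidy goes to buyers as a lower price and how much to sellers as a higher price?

Buyers gain 345/22 per unit; sellers gain 161/22 per unit

Pre-subsidy: 702 - 2.8P = -398 + 6P gives P* = 125, x* = 352.
With the rebate, buyers effectively pay Pb = Ps − 23, where Ps is the price sellers receive.
Demand in terms of Ps becomes xd = 702 − 2.8(Ps − 23) = 766.4 - 2.8Ps. Setting this equal to supply: 766.4 - 2.8Ps = -398 + 6Ps, so Ps = 2911/22.
Buyers pay Pb = 2911/22 − 23 = 2405/22; x' = -398 + 6·(2911/22) = 4355/11.
Buyers' price falls by P* − Pb = 125 − 2405/22 = 345/22; sellers' price rises by Ps − P* = 2911/22 − 125 = 161/22.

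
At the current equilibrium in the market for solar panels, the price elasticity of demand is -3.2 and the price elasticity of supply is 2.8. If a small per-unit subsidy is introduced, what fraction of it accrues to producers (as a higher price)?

For a small subsidy around the equilibrium, the benefit split depends on the relative slopes, which at a point are proportional to the elasticities.
Buyer share = εs/(εs + |εd|) = 2.8/(2.8 + 3.2) = 7/15; seller share = |εd|/(εs + |εd|) = 8/15.
So producers capture 8/15 of the subsidy.

Producer share = 8/15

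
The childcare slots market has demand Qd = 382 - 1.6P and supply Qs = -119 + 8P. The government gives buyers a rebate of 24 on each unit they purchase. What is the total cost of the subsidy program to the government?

Pre-subsidy: 382 - 1.6P = -119 + 8P gives P* = 52.1875, Q* = 298.5.
With the rebate, buyers effectively pay Pb = Ps − 24, where Ps is the price sellers receive.
Demand in terms of Ps becomes Qd = 382 − 1.6(Ps − 24) = 420.4 - 1.6Ps. Setting this equal to supply: 420.4 - 1.6Ps = -119 + 8Ps, so Ps = 56.1875.
Buyers pay Pb = 56.1875 − 24 = 32.1875; Q' = -119 + 8·56.1875 = 330.5.
Government outlay = subsidy × quantity = 24 × 330.5 = 7932.

Government cost = 7932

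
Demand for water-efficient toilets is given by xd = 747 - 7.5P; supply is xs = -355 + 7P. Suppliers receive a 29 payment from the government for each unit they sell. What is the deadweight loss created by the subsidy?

Pre-subsidy: 747 - 7.5P = -355 + 7P gives P* = 76, x* = 177.
With the subsidy, sellers receive Ps = Pb + 29 for each unit, where Pb is the price buyers pay.
Supply in terms of Pb becomes xs = -355 + 7(Pb + 29) = -152 + 7Pb. Setting this equal to demand: 747 - 7.5Pb = -152 + 7Pb, so Pb = 62.
Sellers receive Ps = 62 + 29 = 91; x' = 747 − 7.5·62 = 282.
The subsidy expands output by 282 − 177 = 105 past the efficient level; on those units the gap between marginal cost and willingness to pay runs from 0 up to 29.
DWL = ½ × 29 × 105 = 1522.5.

Deadweight loss = 1522.5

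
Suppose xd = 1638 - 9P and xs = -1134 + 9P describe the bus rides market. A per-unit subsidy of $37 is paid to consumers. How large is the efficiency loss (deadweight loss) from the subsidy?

Pre-subsidy: 1638 - 9P = -1134 + 9P gives P* = 154, x* = 252.
With the rebate, buyers effectively pay Pb = Ps − 37, where Ps is the price sellers receive.
Demand in terms of Ps becomes xd = 1638 − 9(Ps − 37) = 1971 - 9Ps. Setting this equal to supply: 1971 - 9Ps = -1134 + 9Ps, so Ps = 172.5.
Buyers pay Pb = 172.5 − 37 = 135.5; x' = -1134 + 9·172.5 = 418.5.
The subsidy expands output by 418.5 − 252 = 166.5 past the efficient level; on those units the gap between marginal cost and willingness to pay runs from 0 up to 37.
DWL = ½ × 37 × 166.5 = 3080.25.

Deadweight loss = $3080.25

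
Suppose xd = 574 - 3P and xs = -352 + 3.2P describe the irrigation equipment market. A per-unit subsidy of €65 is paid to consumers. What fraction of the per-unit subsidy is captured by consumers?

Pre-subsidy: 574 - 3P = -352 + 3.2P gives P* = 4630/31, x* = 3904/31.
With the rebate, buyers effectively pay Pb = Ps − 65, where Ps is the price sellers receive.
Demand in terms of Ps becomes xd = 574 − 3(Ps − 65) = 769 - 3Ps. Setting this equal to supply: 769 - 3Ps = -352 + 3.2Ps, so Ps = 5605/31.
Buyers pay Pb = 5605/31 − 65 = 3590/31; x' = -352 + 3.2·(5605/31) = 7024/31.
Buyers' price falls by P* − Pb = 4630/31 − 3590/31 = 1040/31; sellers' price rises by Ps − P* = 5605/31 − 4630/31 = 975/31.
So consumers capture (1040/31)/65 = 16/31 of each unit of subsidy.

Consumer share = 16/31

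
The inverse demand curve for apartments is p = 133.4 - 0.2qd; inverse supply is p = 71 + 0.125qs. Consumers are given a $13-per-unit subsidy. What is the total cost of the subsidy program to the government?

Pre-subsidy: 133.4 - 0.2q = 71 + 0.125q gives q* = 192 and p* = 95.
With the rebate, buyers effectively pay pb = ps − 13, where ps is the price sellers receive.
On the curves, pb = 133.4 - 0.2q and ps = 71 + 0.125q; the wedge ps − pb = 13 gives 71 + 0.125q − (133.4 - 0.2q) = 13, so q' = 232.
Then pb = 133.4 − 0.2·232 = 87 and ps = 71 + 0.125·232 = 100.
Government outlay = subsidy × quantity = 13 × 232 = 3016.

Government cost = $3016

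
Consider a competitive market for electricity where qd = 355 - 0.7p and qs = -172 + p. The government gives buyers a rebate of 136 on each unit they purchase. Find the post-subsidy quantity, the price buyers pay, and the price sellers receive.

q' = 194; buyers pay 230; sellers receive 366

Pre-subsidy: 355 - 0.7p = -172 + p gives p* = 310, q* = 138.
With the rebate, buyers effectively pay pb = ps − 136, where ps is the price sellers receive.
Demand in terms of ps becomes qd = 355 − 0.7(ps − 136) = 450.2 - 0.7ps. Setting this equal to supply: 450.2 - 0.7ps = -172 + ps, so ps = 366.
Buyers pay pb = 366 − 136 = 230; q' = -172 + 1·366 = 194.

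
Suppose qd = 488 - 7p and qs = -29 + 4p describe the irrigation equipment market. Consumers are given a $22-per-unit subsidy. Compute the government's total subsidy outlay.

Government cost = $4730

Pre-subsidy: 488 - 7p = -29 + 4p gives p* = 47, q* = 159.
With the rebate, buyers effectively pay pb = ps − 22, where ps is the price sellers receive.
Demand in terms of ps becomes qd = 488 − 7(ps − 22) = 642 - 7ps. Setting this equal to supply: 642 - 7ps = -29 + 4ps, so ps = 61.
Buyers pay pb = 61 − 22 = 39; q' = -29 + 4·61 = 215.
Government outlay = subsidy × quantity = 22 × 215 = 4730.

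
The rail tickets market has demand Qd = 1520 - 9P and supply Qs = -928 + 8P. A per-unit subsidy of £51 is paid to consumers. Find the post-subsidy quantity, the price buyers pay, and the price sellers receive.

Pre-subsidy: 1520 - 9P = -928 + 8P gives P* = 144, Q* = 224.
With the rebate, buyers effectively pay Pb = Ps − 51, where Ps is the price sellers receive.
Demand in terms of Ps becomes Qd = 1520 − 9(Ps − 51) = 1979 - 9Ps. Setting this equal to supply: 1979 - 9Ps = -928 + 8Ps, so Ps = 171.
Buyers pay Pb = 171 − 51 = 120; Q' = -928 + 8·171 = 440.

Q' = 440; buyers pay £120; sellers receive £171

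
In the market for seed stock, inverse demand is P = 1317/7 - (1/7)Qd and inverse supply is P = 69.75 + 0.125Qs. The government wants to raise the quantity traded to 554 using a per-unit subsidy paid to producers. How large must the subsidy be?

Required subsidy s = 30 per unit

At Q = 554, from the demand curve buyers pay Pb = 1317/7 − (1/7)·554 = 109; from the supply curve sellers need Ps = 69.75 + 0.125·554 = 139.
The subsidy must fill the gap: s = Ps − Pb = 139 − 109 = 30.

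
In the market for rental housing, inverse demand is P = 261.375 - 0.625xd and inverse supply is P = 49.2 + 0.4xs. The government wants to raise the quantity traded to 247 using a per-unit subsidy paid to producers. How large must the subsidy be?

At x = 247, from the demand curve buyers pay Pb = 261.375 − 0.625·247 = 107; from the supply curve sellers need Ps = 49.2 + 0.4·247 = 148.
The subsidy must fill the gap: s = Ps − Pb = 148 − 107 = 41.

Required subsidy s = 41 per unit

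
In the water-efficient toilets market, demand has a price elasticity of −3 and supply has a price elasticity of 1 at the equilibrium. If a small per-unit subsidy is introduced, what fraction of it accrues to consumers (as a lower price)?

Consumer share = 0.25

For a small subsidy around the equilibrium, the benefit split depends on the relative slopes, which at a point are proportional to the elasticities.
Buyer share = εs/(εs + |εd|) = 1/(1 + 3) = 0.25; seller share = |εd|/(εs + |εd|) = 0.75.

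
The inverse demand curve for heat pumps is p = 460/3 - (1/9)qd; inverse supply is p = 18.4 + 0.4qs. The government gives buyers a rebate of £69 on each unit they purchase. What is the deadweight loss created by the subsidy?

Deadweight loss = £4657.5

Pre-subsidy: 460/3 - (1/9)q = 18.4 + 0.4q gives q* = 264 and p* = 124.
With the rebate, buyers effectively pay pb = ps − 69, where ps is the price sellers receive.
On the curves, pb = 460/3 - (1/9)q and ps = 18.4 + 0.4q; the wedge ps − pb = 69 gives 18.4 + 0.4q − (460/3 - (1/9)q) = 69, so q' = 399.
Then pb = 460/3 − (1/9)·399 = 109 and ps = 18.4 + 0.4·399 = 178.
The subsidy expands output by 399 − 264 = 135 past the efficient level; on those units the gap between marginal cost and willingness to pay runs from 0 up to 69.
DWL = ½ × 69 × 135 = 4657.5.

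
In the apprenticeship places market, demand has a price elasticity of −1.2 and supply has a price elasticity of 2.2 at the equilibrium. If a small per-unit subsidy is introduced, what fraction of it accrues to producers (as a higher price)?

For a small subsidy around the equilibrium, the benefit split depends on the relative slopes, which at a point are proportional to the elasticities.
Buyer share = εs/(εs + |εd|) = 2.2/(2.2 + 1.2) = 11/17; seller share = |εd|/(εs + |εd|) = 6/17.
So producers capture 6/17 of the subsidy.

Producer share = 6/17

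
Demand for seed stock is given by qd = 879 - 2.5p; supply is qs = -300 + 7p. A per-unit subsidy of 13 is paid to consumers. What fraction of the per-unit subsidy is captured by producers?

Pre-subsidy: 879 - 2.5p = -300 + 7p gives p* = 2358/19, q* = 10806/19.
With the rebate, buyers effectively pay pb = ps − 13, where ps is the price sellers receive.
Demand in terms of ps becomes qd = 879 − 2.5(ps − 13) = 911.5 - 2.5ps. Setting this equal to supply: 911.5 - 2.5ps = -300 + 7ps, so ps = 2423/19.
Buyers pay pb = 2423/19 − 13 = 2176/19; q' = -300 + 7·(2423/19) = 11261/19.
Buyers' price falls by p* − pb = 2358/19 − 2176/19 = 182/19; sellers' price rises by ps − p* = 2423/19 − 2358/19 = 65/19.
So producers capture (65/19)/13 = 5/19 of each unit of subsidy.

Producer share = 5/19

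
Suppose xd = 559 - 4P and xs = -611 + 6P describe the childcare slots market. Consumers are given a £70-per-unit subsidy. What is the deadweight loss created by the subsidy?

Pre-subsidy: 559 - 4P = -611 + 6P gives P* = 117, x* = 91.
With the rebate, buyers effectively pay Pb = Ps − 70, where Ps is the price sellers receive.
Demand in terms of Ps becomes xd = 559 − 4(Ps − 70) = 839 - 4Ps. Setting this equal to supply: 839 - 4Ps = -611 + 6Ps, so Ps = 145.
Buyers pay Pb = 145 − 70 = 75; x' = -611 + 6·145 = 259.
The subsidy expands output by 259 − 91 = 168 past the efficient level; on those units the gap between marginal cost and willingness to pay runs from 0 up to 70.
DWL = ½ × 70 × 168 = 5880.

Deadweight loss = £5880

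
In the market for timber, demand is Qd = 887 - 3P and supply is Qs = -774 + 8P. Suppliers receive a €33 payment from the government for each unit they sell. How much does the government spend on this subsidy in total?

Government cost = €16698

Pre-subsidy: 887 - 3P = -774 + 8P gives P* = 151, Q* = 434.
With the subsidy, sellers receive Ps = Pb + 33 for each unit, where Pb is the price buyers pay.
Supply in terms of Pb becomes Qs = -774 + 8(Pb + 33) = -510 + 8Pb. Setting this equal to demand: 887 - 3Pb = -510 + 8Pb, so Pb = 127.
Sellers receive Ps = 127 + 33 = 160; Q' = 887 − 3·127 = 506.
Government outlay = subsidy × quantity = 33 × 506 = 16698.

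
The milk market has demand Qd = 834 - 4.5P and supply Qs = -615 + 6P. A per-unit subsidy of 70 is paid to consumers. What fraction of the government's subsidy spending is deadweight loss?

DWL / government spending = 30/131

Pre-subsidy: 834 - 4.5P = -615 + 6P gives P* = 138, Q* = 213.
With the rebate, buyers effectively pay Pb = Ps − 70, where Ps is the price sellers receive.
Demand in terms of Ps becomes Qd = 834 − 4.5(Ps − 70) = 1149 - 4.5Ps. Setting this equal to supply: 1149 - 4.5Ps = -615 + 6Ps, so Ps = 168.
Buyers pay Pb = 168 − 70 = 98; Q' = -615 + 6·168 = 393.
ΔCS = ½(213 + 393)(138 − 98) = 12120; ΔPS = ½(213 + 393)(168 − 138) = 9090.
Government spending = 70 × 393 = 27510.
DWL = ½ × 70 × (393 − 213) = 6300; fraction = 6300 / 27510 = 30/131.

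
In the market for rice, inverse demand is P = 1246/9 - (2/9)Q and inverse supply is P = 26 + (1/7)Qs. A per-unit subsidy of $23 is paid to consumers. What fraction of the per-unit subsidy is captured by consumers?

Pre-subsidy: 1246/9 - (2/9)Q = 26 + (1/7)Q gives Q* = 308 and P* = 70.
With the rebate, buyers effectively pay Pb = Ps − 23, where Ps is the price sellers receive.
On the curves, Pb = 1246/9 - (2/9)Q and Ps = 26 + (1/7)Q; the wedge Ps − Pb = 23 gives 26 + (1/7)Q − (1246/9 - (2/9)Q) = 23, so Q' = 371.
Then Pb = 1246/9 − (2/9)·371 = 56 and Ps = 26 + (1/7)·371 = 79.
Buyers' price falls by P* − Pb = 70 − 56 = 14; sellers' price rises by Ps − P* = 79 − 70 = 9.
So consumers capture 14/23 = 14/23 of each unit of subsidy.

Consumer share = 14/23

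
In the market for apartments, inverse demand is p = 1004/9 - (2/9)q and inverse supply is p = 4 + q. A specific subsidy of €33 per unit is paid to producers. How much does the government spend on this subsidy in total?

Government cost = €3795

Pre-subsidy: 1004/9 - (2/9)q = 4 + q gives q* = 88 and p* = 92.
With the subsidy, sellers receive ps = pb + 33 for each unit, where pb is the price buyers pay.
On the curves, pb = 1004/9 - (2/9)q and ps = 4 + q; the wedge ps − pb = 33 gives 4 + q − (1004/9 - (2/9)q) = 33, so q' = 115.
Then pb = 1004/9 − (2/9)·115 = 86 and ps = 4 + 1·115 = 119.
Government outlay = subsidy × quantity = 33 × 115 = 3795.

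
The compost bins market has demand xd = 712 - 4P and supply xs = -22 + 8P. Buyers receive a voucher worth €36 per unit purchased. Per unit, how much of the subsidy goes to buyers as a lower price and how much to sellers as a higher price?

Pre-subsidy: 712 - 4P = -22 + 8P gives P* = 367/6, x* = 1402/3.
With the rebate, buyers effectively pay Pb = Ps − 36, where Ps is the price sellers receive.
Demand in terms of Ps becomes xd = 712 − 4(Ps − 36) = 856 - 4Ps. Setting this equal to supply: 856 - 4Ps = -22 + 8Ps, so Ps = 439/6.
Buyers pay Pb = 439/6 − 36 = 223/6; x' = -22 + 8·(439/6) = 1690/3.
Buyers' price falls by P* − Pb = 367/6 − 223/6 = 24; sellers' price rises by Ps − P* = 439/6 − 367/6 = 12.

Buyers gain €24 per unit; sellers gain €12 per unit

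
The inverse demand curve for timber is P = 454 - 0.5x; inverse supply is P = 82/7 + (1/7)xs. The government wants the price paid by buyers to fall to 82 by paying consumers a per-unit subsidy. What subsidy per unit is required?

At a buyer price of 82, quantity demanded is 908 − 2·82 = 744.
Sellers supply 744 only when they receive Ps = 82/7 + (1/7)·744 = 118.
s = Ps − Pb = 118 − 82 = 36.

Required subsidy s = 36 per unit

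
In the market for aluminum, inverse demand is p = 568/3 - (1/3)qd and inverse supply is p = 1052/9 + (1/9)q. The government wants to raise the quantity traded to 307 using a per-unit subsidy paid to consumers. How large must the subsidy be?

Required subsidy s = 64 per unit

At q = 307, from the demand curve buyers pay pb = 568/3 − (1/3)·307 = 87; from the supply curve sellers need ps = 1052/9 + (1/9)·307 = 151.
The subsidy must fill the gap: s = ps − pb = 151 − 87 = 64.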